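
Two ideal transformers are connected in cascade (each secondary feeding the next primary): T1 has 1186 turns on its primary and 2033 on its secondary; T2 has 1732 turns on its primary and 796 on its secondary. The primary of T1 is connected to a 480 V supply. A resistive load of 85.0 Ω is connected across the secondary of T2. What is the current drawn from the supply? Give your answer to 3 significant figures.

I_supply ≈ 3.50 A

After T1: V = 480.00 × 2033/1186 = 822.80 V.
After T2: V = 822.80 × 796/1732 = 378.15 V.
I_load = 378.15/85.0 = 4.4488 A, so P_out = 378.15 × 4.4488 = 1682.3 W.
All ideal ⇒ P_in = P_out, so I_supply = 1682.3/480 = 3.50 A.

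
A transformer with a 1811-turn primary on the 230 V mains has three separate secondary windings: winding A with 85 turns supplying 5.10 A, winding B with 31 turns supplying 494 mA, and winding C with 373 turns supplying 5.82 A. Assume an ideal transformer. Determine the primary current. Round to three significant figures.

V_A = 230 × 85/1811 = 10.795 V; V_B = 230 × 31/1811 = 3.9371 V; V_C = 230 × 373/1811 = 47.372 V.
P_out = V_A I_A + V_B I_B + V_C I_C = 10.795×5.10 + 3.9371×0.494 + 47.372×5.82 = 55.055 + 1.9449 + 275.70 = 332.70 W.
Ideal ⇒ P_in = P_out, so I_p = P_out/V_p = 332.70/230 = 1.45 A.

I_p ≈ 1.45 A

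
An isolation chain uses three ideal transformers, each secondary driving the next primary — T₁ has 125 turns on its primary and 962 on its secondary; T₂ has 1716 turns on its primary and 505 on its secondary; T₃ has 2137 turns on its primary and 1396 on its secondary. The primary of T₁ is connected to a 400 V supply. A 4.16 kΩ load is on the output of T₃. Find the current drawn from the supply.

After T₁: V = 400.00 × 962/125 = 3078.4 V.
After T₂: V = 3078.4 × 505/1716 = 905.94 V.
After T₃: V = 905.94 × 1396/2137 = 591.81 V.
I_load = 591.81/4160 = 0.14226 A, so P_out = 591.81 × 0.14226 = 84.191 W.
All ideal ⇒ P_in = P_out, so I_supply = 84.191/400 = 0.210 A.

I_supply ≈ 0.210 A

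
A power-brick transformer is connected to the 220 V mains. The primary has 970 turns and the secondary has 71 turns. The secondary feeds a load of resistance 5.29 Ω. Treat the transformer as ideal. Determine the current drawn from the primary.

I_p ≈ 0.223 A

V_s = V_p × N_s/N_p = 220 × 71/970 = 16.103 V.
I_s = V_s/R = 16.103/5.29 = 3.0441 A.
For an ideal transformer I_p N_p = I_s N_s, so I_p = 3.0441 × 71/970 = 0.223 A.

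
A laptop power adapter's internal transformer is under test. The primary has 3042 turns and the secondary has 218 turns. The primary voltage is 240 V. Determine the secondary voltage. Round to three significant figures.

V_s ≈ 17.2 V

V_s/V_p = N_s/N_p, so V_s = 240 × 218/3042 = 17.2 V.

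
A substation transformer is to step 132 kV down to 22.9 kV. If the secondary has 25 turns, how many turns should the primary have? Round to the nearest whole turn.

N_p = 144 turns

N_p/N_s = V_p/V_s, so N_p = 25 × 132000/22900 = 144.1 ≈ 144 turns.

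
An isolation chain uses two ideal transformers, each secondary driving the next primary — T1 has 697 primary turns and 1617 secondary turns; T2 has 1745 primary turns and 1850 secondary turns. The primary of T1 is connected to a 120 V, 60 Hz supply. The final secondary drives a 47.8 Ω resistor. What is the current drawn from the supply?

Secondary of T1: V = 120.00 × 1617/697 = 278.39 V.
Secondary of T2: V = 278.39 × 1850/1745 = 295.14 V.
I_load = 295.14/47.8 = 6.1746 A, so P_out = 295.14 × 6.1746 = 1822.4 W.
All ideal ⇒ P_in = P_out, so I_supply = 1822.4/120 = 15.2 A.

I_supply ≈ 15.2 A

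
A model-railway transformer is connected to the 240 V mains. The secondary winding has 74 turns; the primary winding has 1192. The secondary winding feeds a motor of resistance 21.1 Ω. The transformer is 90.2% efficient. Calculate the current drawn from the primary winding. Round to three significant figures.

V_s = 240 × 74/1192 = 14.899 V.
I_s = V_s/R = 14.899/21.1 = 0.70613 A.
P_out = V_s I_s = 14.899 × 0.70613 = 10.521 W.
P_in = P_out/η = 10.521/0.902 = 11.664 W.
I_p = P_in/V_p = 11.664/240 = 0.0486 A.

I_p ≈ 0.0486 A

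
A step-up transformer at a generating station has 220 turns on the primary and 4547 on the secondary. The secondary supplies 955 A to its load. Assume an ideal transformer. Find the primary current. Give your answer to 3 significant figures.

I_p ≈ 19700 A

For an ideal transformer I_p/I_s = N_s/N_p, so I_p = 955 × 4547/220 = 19700 A.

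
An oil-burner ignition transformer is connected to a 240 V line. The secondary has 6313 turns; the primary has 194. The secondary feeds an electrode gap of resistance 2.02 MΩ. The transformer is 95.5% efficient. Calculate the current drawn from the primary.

I_p ≈ 0.132 A

V_s = 240 × 6313/194 = 7809.9 V.
I_s = V_s/R = 7809.9/(2.02×10^6) = 0.0038663 A.
P_out = V_s I_s = 7809.9 × 0.0038663 = 30.195 W.
P_in = P_out/η = 30.195/0.955 = 31.618 W.
I_p = P_in/V_p = 31.618/240 = 0.132 A.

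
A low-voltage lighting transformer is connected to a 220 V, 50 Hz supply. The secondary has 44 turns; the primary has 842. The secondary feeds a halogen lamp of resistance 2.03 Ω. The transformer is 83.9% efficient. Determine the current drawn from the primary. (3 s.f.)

I_p ≈ 0.353 A

V_s = 220 × 44/842 = 11.496 V.
I_s = V_s/R = 11.496/2.03 = 5.6633 A.
P_out = V_s I_s = 11.496 × 5.6633 = 65.107 W.
P_in = P_out/η = 65.107/0.839 = 77.601 W.
I_p = P_in/V_p = 77.601/220 = 0.353 A.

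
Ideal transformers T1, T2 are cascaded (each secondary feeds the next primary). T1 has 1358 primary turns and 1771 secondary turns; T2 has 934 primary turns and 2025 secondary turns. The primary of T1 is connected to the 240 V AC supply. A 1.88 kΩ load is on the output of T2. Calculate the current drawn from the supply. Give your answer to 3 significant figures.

After T1: V = 240.00 × 1771/1358 = 312.99 V.
After T2: V = 312.99 × 2025/934 = 678.59 V.
I_load = 678.59/1880 = 0.36095 A, so P_out = 678.59 × 0.36095 = 244.94 W.
All ideal ⇒ P_in = P_out, so I_supply = 244.94/240 = 1.02 A.

I_supply ≈ 1.02 A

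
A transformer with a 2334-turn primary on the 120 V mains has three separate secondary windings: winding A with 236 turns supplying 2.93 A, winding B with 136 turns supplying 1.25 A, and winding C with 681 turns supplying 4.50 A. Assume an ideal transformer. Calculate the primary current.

V_A = 120 × 236/2334 = 12.134 V; V_B = 120 × 136/2334 = 6.9923 V; V_C = 120 × 681/2334 = 35.013 V.
P_out = V_A I_A + V_B I_B + V_C I_C = 12.134×2.93 + 6.9923×1.25 + 35.013×4.50 = 35.552 + 8.7404 + 157.56 = 201.85 W.
Ideal ⇒ P_in = P_out, so I_p = P_out/V_p = 201.85/120 = 1.68 A.

I_p ≈ 1.68 A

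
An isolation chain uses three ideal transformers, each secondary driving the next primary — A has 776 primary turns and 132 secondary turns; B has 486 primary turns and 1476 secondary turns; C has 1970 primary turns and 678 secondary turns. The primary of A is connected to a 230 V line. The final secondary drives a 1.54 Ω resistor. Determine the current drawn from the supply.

I_supply ≈ 4.72 A

After A: V = 230.00 × 132/776 = 39.124 V.
After B: V = 39.124 × 1476/486 = 118.82 V.
After C: V = 118.82 × 678/1970 = 40.893 V.
I_load = 40.893/1.54 = 26.554 A, so P_out = 40.893 × 26.554 = 1085.9 W.
All ideal ⇒ P_in = P_out, so I_supply = 1085.9/230 = 4.72 A.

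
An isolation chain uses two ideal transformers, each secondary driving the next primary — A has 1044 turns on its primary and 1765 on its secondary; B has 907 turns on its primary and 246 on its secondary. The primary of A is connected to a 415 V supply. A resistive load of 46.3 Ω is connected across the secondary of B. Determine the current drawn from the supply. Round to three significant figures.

After A: V = 415.00 × 1765/1044 = 701.60 V.
After B: V = 701.60 × 246/907 = 190.29 V.
I_load = 190.29/46.3 = 4.1100 A, so P_out = 190.29 × 4.1100 = 782.09 W.
All ideal ⇒ P_in = P_out, so I_supply = 782.09/415 = 1.88 A.

I_supply ≈ 1.88 A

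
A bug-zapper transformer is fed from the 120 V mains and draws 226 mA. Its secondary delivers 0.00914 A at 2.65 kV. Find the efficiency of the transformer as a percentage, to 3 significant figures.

η ≈ 89.3%

P_in = 120 × 0.226 = 27.1200 W.
P_out = 2650 × 0.00914 = 24.2210 W.
η = P_out/P_in = 24.2210/27.1200 = 0.893.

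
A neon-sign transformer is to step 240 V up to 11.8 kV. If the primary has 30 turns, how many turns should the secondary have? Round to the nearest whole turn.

N_s = 1475 turns

N_s/N_p = V_s/V_p, so N_s = 30 × 11800/240 = 1475.0 ≈ 1475 turns.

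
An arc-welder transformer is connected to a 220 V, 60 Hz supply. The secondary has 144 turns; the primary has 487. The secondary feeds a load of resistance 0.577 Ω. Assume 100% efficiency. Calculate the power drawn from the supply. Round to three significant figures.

V_s = V_p × N_s/N_p = 220 × 144/487 = 65.051 V.
I_s = V_s/R = 65.051/0.577 = 112.74 A.
I_p = I_s × N_s/N_p = 112.74 × 144/487 = 33.336 A.
P = V_p I_p = 220 × 33.336 = 7330 W.

P ≈ 7330 W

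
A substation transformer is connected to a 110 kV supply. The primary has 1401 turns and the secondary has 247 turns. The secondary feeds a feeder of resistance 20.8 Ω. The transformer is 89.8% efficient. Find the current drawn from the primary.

V_s = 110000 × 247/1401 = 19393 V.
I_s = V_s/R = 19393/20.8 = 932.37 A.
P_out = V_s I_s = 19393 × 932.37 = 1.8082×10^7 W.
P_in = P_out/η = 1.8082×10^7/0.898 = 2.0136×10^7 W.
I_p = P_in/V_p = 2.0136×10^7/110000 = 183 A.

I_p ≈ 183 A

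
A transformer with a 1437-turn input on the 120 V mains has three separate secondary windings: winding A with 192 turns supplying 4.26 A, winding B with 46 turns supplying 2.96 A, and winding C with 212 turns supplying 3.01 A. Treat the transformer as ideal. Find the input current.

I_in ≈ 1.11 A

V_A = 120 × 192/1437 = 16.033 V; V_B = 120 × 46/1437 = 3.8413 V; V_C = 120 × 212/1437 = 17.704 V.
P_out = V_A I_A + V_B I_B + V_C I_C = 16.033×4.26 + 3.8413×2.96 + 17.704×3.01 = 68.302 + 11.370 + 53.288 = 132.96 W.
Ideal ⇒ P_in = P_out, so I_in = P_out/V_in = 132.96/120 = 1.11 A.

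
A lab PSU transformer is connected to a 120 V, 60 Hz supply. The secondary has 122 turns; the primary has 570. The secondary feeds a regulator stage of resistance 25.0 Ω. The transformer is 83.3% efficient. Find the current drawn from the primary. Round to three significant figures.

I_p ≈ 0.264 A

V_s = 120 × 122/570 = 25.684 V.
I_s = V_s/R = 25.684/25.0 = 1.0274 A.
P_out = V_s I_s = 25.684 × 1.0274 = 26.387 W.
P_in = P_out/η = 26.387/0.833 = 31.677 W.
I_p = P_in/V_p = 31.677/120 = 0.264 A.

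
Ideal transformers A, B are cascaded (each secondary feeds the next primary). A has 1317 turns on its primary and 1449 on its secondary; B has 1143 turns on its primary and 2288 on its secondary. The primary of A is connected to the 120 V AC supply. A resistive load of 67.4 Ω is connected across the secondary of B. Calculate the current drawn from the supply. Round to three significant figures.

I_supply ≈ 8.64 A

Secondary of A: V = 120.00 × 1449/1317 = 132.03 V.
Secondary of B: V = 132.03 × 2288/1143 = 264.29 V.
I_load = 264.29/67.4 = 3.9212 A, so P_out = 264.29 × 3.9212 = 1036.3 W.
All ideal ⇒ P_in = P_out, so I_supply = 1036.3/120 = 8.64 A.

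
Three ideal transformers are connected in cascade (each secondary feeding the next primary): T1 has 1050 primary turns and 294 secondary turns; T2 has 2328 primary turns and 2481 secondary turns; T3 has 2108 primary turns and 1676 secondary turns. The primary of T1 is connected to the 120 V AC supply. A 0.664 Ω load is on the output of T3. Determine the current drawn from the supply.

Secondary of T1: V = 120.00 × 294/1050 = 33.600 V.
Secondary of T2: V = 33.600 × 2481/2328 = 35.808 V.
Secondary of T3: V = 35.808 × 1676/2108 = 28.470 V.
I_load = 28.470/0.664 = 42.876 A, so P_out = 28.470 × 42.876 = 1220.7 W.
All ideal ⇒ P_in = P_out, so I_supply = 1220.7/120 = 10.2 A.

I_supply ≈ 10.2 A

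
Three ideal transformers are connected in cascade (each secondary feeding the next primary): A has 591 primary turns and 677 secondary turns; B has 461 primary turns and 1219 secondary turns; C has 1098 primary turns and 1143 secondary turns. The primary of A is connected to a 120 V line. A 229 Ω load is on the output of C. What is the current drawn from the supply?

I_supply ≈ 5.21 A

After A: V = 120.00 × 677/591 = 137.46 V.
After B: V = 137.46 × 1219/461 = 363.48 V.
After C: V = 363.48 × 1143/1098 = 378.38 V.
I_load = 378.38/229 = 1.6523 A, so P_out = 378.38 × 1.6523 = 625.21 W.
All ideal ⇒ P_in = P_out, so I_supply = 625.21/120 = 5.21 A.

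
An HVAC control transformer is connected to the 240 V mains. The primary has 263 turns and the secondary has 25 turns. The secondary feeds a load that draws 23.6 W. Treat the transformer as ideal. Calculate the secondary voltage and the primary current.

V_s = V_p × N_s/N_p = 240 × 25/263 = 22.814 V.
I_s = P/V_s = 23.6/22.814 = 1.0345 A.
I_p = I_s × N_s/N_p = 1.0345 × 25/263 = 0.0983 A.

V_s ≈ 22.8 V, I_p ≈ 0.0983 A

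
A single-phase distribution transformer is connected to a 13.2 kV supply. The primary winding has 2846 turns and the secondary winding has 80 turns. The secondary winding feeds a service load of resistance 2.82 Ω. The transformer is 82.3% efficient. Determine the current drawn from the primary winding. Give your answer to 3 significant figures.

I_p ≈ 4.49 A

V_s = 13200 × 80/2846 = 371.05 V.
I_s = V_s/R = 371.05/2.82 = 131.58 A.
P_out = V_s I_s = 371.05 × 131.58 = 48821 W.
P_in = P_out/η = 48821/0.823 = 59321 W.
I_p = P_in/V_p = 59321/13200 = 4.49 A.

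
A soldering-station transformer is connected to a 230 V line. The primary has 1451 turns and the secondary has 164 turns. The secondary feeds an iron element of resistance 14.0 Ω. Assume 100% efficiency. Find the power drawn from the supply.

V_s = V_p × N_s/N_p = 230 × 164/1451 = 25.996 V.
I_s = V_s/R = 25.996/14.0 = 1.8568 A.
I_p = I_s × N_s/N_p = 1.8568 × 164/1451 = 0.20987 A.
P = V_p I_p = 230 × 0.20987 = 48.3 W.

P ≈ 48.3 W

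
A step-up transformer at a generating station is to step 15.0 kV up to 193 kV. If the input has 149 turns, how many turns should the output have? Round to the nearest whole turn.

N_out = 1917 turns

N_out/N_in = V_out/V_in, so N_out = 149 × 193000/15000 = 1917.1 ≈ 1917 turns.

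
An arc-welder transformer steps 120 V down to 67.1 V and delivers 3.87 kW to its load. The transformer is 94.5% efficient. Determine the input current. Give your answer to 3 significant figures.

I_in ≈ 34.1 A

P_in = P_out/η = 3870/0.945 = 4095.2 W.
I_in = P_in/V_in = 4095.2/120 = 34.1 A.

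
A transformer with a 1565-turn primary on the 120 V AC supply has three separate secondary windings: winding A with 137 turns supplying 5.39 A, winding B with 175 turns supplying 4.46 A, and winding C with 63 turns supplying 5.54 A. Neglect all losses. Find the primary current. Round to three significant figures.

V_A = 120 × 137/1565 = 10.505 V; V_B = 120 × 175/1565 = 13.419 V; V_C = 120 × 63/1565 = 4.8307 V.
P_out = V_A I_A + V_B I_B + V_C I_C = 10.505×5.39 + 13.419×4.46 + 4.8307×5.54 = 56.621 + 59.847 + 26.762 = 143.23 W.
Ideal ⇒ P_in = P_out, so I_p = P_out/V_p = 143.23/120 = 1.19 A.

I_p ≈ 1.19 A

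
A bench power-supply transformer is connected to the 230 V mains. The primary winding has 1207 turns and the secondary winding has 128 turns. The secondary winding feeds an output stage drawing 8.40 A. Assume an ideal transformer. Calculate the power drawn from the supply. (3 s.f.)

I_p = I_s × N_s/N_p = 8.40 × 128/1207 = 0.89080 A.
P = V_p I_p = 230 × 0.89080 = 205 W.

P ≈ 205 W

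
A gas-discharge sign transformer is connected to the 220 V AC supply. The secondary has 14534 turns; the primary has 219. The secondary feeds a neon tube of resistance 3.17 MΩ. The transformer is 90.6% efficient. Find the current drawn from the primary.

V_s = 220 × 14534/219 = 14600 V.
I_s = V_s/R = 14600/(3.17×10^6) = 0.0046058 A.
P_out = V_s I_s = 14600 × 0.0046058 = 67.246 W.
P_in = P_out/η = 67.246/0.906 = 74.223 W.
I_p = P_in/V_p = 74.223/220 = 0.337 A.

I_p ≈ 0.337 A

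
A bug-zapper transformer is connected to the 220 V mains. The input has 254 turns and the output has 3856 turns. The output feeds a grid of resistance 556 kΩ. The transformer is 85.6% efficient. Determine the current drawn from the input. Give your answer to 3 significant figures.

V_out = 220 × 3856/254 = 3339.8 V.
I_out = V_out/R = 3339.8/556000 = 0.0060069 A.
P_out = V_out I_out = 3339.8 × 0.0060069 = 20.062 W.
P_in = P_out/η = 20.062/0.856 = 23.437 W.
I_in = P_in/V_in = 23.437/220 = 0.107 A.

I_in ≈ 0.107 A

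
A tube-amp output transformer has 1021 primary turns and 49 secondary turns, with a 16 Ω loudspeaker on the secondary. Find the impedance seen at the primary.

Z_p ≈ 6950 Ω

Z_p = (N_p/N_s)² × Z_s = (1021/49)² × 16 = 6950 Ω.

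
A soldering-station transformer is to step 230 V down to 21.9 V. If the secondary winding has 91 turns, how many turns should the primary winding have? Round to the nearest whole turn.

N_p = 956 turns

N_p/N_s = V_p/V_s, so N_p = 91 × 230/21.9 = 955.7 ≈ 956 turns.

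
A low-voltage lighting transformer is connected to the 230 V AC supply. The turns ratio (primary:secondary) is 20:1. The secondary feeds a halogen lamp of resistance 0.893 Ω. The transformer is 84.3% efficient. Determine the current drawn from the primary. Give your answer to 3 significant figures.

V_s = 230 × 1/20 = 11.500 V.
I_s = V_s/R = 11.500/0.893 = 12.878 A.
P_out = V_s I_s = 11.500 × 12.878 = 148.10 W.
P_in = P_out/η = 148.10/0.843 = 175.68 W.
I_p = P_in/V_p = 175.68/230 = 0.764 A.

I_p ≈ 0.764 A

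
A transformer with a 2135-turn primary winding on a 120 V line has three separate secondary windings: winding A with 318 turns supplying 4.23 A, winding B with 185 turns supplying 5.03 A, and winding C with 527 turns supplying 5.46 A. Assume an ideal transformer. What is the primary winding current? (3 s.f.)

V_A = 120 × 318/2135 = 17.874 V; V_B = 120 × 185/2135 = 10.398 V; V_C = 120 × 527/2135 = 29.621 V.
P_out = V_A I_A + V_B I_B + V_C I_C = 17.874×4.23 + 10.398×5.03 + 29.621×5.46 = 75.605 + 52.303 + 161.73 = 289.64 W.
Ideal ⇒ P_in = P_out, so I_p = P_out/V_p = 289.64/120 = 2.41 A.

I_p ≈ 2.41 A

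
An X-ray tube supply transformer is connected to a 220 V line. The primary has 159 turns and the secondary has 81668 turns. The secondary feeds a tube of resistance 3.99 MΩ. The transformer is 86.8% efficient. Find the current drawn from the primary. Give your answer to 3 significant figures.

V_s = 220 × 81668/159 = 113000 V.
I_s = V_s/R = 113000/(3.99×10^6) = 0.028321 A.
P_out = V_s I_s = 113000 × 0.028321 = 3200.2 W.
P_in = P_out/η = 3200.2/0.868 = 3686.9 W.
I_p = P_in/V_p = 3686.9/220 = 16.8 A.

I_p ≈ 16.8 A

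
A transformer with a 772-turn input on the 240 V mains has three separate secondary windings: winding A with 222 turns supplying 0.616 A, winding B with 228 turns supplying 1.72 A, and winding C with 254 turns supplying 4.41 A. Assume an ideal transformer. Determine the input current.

I_in ≈ 2.14 A

V_A = 240 × 222/772 = 69.016 V; V_B = 240 × 228/772 = 70.881 V; V_C = 240 × 254/772 = 78.964 V.
P_out = V_A I_A + V_B I_B + V_C I_C = 69.016×0.616 + 70.881×1.72 + 78.964×4.41 = 42.514 + 121.92 + 348.23 = 512.66 W.
Ideal ⇒ P_in = P_out, so I_in = P_out/V_in = 512.66/240 = 2.14 A.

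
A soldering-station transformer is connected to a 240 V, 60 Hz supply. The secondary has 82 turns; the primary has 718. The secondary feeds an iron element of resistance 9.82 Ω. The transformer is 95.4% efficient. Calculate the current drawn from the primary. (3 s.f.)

I_p ≈ 0.334 A

V_s = 240 × 82/718 = 27.409 V.
I_s = V_s/R = 27.409/9.82 = 2.7912 A.
P_out = V_s I_s = 27.409 × 2.7912 = 76.505 W.
P_in = P_out/η = 76.505/0.954 = 80.194 W.
I_p = P_in/V_p = 80.194/240 = 0.334 A.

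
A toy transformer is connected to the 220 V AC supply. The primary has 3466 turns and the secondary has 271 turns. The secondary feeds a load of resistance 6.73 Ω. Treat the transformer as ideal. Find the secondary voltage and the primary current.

V_s ≈ 17.2 V, I_p ≈ 0.200 A

V_s = V_p × N_s/N_p = 220 × 271/3466 = 17.201 V.
I_s = V_s/R = 17.201/6.73 = 2.5559 A.
I_p = I_s × N_s/N_p = 2.5559 × 271/3466 = 0.200 A.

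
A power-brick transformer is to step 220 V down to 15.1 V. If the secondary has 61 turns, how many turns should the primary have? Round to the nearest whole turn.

N_p = 889 turns

N_p/N_s = V_p/V_s, so N_p = 61 × 220/15.1 = 888.7 ≈ 889 turns.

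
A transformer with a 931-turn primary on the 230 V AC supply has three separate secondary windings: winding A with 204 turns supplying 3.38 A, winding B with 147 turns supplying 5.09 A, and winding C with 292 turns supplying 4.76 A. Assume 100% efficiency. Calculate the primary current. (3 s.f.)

I_p ≈ 3.04 A

V_A = 230 × 204/931 = 50.397 V; V_B = 230 × 147/931 = 36.316 V; V_C = 230 × 292/931 = 72.137 V.
P_out = V_A I_A + V_B I_B + V_C I_C = 50.397×3.38 + 36.316×5.09 + 72.137×4.76 = 170.34 + 184.85 + 343.37 = 698.57 W.
Ideal ⇒ P_in = P_out, so I_p = P_out/V_p = 698.57/230 = 3.04 A.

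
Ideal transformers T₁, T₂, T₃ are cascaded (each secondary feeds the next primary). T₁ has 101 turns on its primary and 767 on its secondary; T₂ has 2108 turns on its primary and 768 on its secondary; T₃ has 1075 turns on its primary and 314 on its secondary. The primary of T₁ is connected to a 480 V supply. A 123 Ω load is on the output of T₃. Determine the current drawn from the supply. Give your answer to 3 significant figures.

I_supply ≈ 2.55 A

After T₁: V = 480.00 × 767/101 = 3645.1 V.
After T₂: V = 3645.1 × 768/2108 = 1328.0 V.
After T₃: V = 1328.0 × 314/1075 = 387.91 V.
I_load = 387.91/123 = 3.1537 A, so P_out = 387.91 × 3.1537 = 1223.3 W.
All ideal ⇒ P_in = P_out, so I_supply = 1223.3/480 = 2.55 A.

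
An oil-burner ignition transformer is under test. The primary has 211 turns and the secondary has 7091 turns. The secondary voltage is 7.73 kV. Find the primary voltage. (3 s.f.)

V_p/V_s = N_p/N_s, so V_p = 7730 × 211/7091 = 230 V.

V_p ≈ 230 V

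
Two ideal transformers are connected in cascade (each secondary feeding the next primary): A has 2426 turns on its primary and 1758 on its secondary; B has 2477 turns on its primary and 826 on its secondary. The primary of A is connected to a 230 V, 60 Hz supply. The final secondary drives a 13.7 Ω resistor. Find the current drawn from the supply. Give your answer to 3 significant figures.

I_supply ≈ 0.980 A

After A: V = 230.00 × 1758/2426 = 166.67 V.
After B: V = 166.67 × 826/2477 = 55.579 V.
I_load = 55.579/13.7 = 4.0569 A, so P_out = 55.579 × 4.0569 = 225.48 W.
All ideal ⇒ P_in = P_out, so I_supply = 225.48/230 = 0.980 A.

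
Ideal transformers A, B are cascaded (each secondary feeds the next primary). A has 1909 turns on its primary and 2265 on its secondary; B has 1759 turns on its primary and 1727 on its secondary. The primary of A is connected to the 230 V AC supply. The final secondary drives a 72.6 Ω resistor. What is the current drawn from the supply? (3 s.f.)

After A: V = 230.00 × 2265/1909 = 272.89 V.
After B: V = 272.89 × 1727/1759 = 267.93 V.
I_load = 267.93/72.6 = 3.6905 A, so P_out = 267.93 × 3.6905 = 988.77 W.
All ideal ⇒ P_in = P_out, so I_supply = 988.77/230 = 4.30 A.

I_supply ≈ 4.30 A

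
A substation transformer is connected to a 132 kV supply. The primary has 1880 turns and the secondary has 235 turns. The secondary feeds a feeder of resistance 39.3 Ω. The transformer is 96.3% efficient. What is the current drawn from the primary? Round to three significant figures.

I_p ≈ 54.5 A

V_s = 132000 × 235/1880 = 16500 V.
I_s = V_s/R = 16500/39.3 = 419.85 A.
P_out = V_s I_s = 16500 × 419.85 = 6.9275×10^6 W.
P_in = P_out/η = 6.9275×10^6/0.963 = 7.1936×10^6 W.
I_p = P_in/V_p = 7.1936×10^6/132000 = 54.5 A.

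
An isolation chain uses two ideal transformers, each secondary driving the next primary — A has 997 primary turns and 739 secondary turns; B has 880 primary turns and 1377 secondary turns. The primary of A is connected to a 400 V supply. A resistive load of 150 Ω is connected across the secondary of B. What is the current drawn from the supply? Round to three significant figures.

Secondary of A: V = 400.00 × 739/997 = 296.49 V.
Secondary of B: V = 296.49 × 1377/880 = 463.94 V.
I_load = 463.94/150 = 3.0929 A, so P_out = 463.94 × 3.0929 = 1434.9 W.
All ideal ⇒ P_in = P_out, so I_supply = 1434.9/400 = 3.59 A.

I_supply ≈ 3.59 A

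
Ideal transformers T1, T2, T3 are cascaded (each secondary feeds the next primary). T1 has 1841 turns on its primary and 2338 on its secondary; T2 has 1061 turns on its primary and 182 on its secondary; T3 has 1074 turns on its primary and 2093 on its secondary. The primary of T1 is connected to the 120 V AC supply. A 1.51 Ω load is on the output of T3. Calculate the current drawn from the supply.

I_supply ≈ 14.3 A

Secondary of T1: V = 120.00 × 2338/1841 = 152.40 V.
Secondary of T2: V = 152.40 × 182/1061 = 26.141 V.
Secondary of T3: V = 26.141 × 2093/1074 = 50.944 V.
I_load = 50.944/1.51 = 33.738 A, so P_out = 50.944 × 33.738 = 1718.7 W.
All ideal ⇒ P_in = P_out, so I_supply = 1718.7/120 = 14.3 A.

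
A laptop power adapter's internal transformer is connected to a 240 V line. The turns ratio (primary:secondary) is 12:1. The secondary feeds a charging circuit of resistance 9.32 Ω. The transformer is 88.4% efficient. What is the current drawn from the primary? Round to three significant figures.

V_s = 240 × 1/12 = 20.000 V.
I_s = V_s/R = 20.000/9.32 = 2.1459 A.
P_out = V_s I_s = 20.000 × 2.1459 = 42.918 W.
P_in = P_out/η = 42.918/0.884 = 48.550 W.
I_p = P_in/V_p = 48.550/240 = 0.202 A.

I_p ≈ 0.202 A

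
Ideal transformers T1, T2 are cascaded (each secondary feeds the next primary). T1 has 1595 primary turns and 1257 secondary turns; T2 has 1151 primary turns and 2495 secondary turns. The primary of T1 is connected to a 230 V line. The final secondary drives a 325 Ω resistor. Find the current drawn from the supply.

Secondary of T1: V = 230.00 × 1257/1595 = 181.26 V.
Secondary of T2: V = 181.26 × 2495/1151 = 392.91 V.
I_load = 392.91/325 = 1.2090 A, so P_out = 392.91 × 1.2090 = 475.02 W.
All ideal ⇒ P_in = P_out, so I_supply = 475.02/230 = 2.07 A.

I_supply ≈ 2.07 A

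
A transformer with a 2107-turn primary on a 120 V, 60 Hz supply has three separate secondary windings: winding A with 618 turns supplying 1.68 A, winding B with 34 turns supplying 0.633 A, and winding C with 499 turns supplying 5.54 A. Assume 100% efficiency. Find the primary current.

V_A = 120 × 618/2107 = 35.197 V; V_B = 120 × 34/2107 = 1.9364 V; V_C = 120 × 499/2107 = 28.420 V.
P_out = V_A I_A + V_B I_B + V_C I_C = 35.197×1.68 + 1.9364×0.633 + 28.420×5.54 = 59.131 + 1.2257 + 157.44 = 217.80 W.
Ideal ⇒ P_in = P_out, so I_p = P_out/V_p = 217.80/120 = 1.82 A.

I_p ≈ 1.82 A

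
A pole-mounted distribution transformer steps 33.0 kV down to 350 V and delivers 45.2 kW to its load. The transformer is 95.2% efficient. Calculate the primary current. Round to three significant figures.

I_p ≈ 1.44 A

P_in = P_out/η = 45200/0.952 = 47479 W.
I_p = P_in/V_p = 47479/33000 = 1.44 A.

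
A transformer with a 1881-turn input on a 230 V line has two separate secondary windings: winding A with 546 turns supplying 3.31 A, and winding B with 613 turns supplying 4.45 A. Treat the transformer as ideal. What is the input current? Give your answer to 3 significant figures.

V_A = 230 × 546/1881 = 66.762 V; V_B = 230 × 613/1881 = 74.955 V.
P_out = V_A I_A + V_B I_B = 66.762×3.31 + 74.955×4.45 = 220.98 + 333.55 = 554.53 W.
Ideal ⇒ P_in = P_out, so I_in = P_out/V_in = 554.53/230 = 2.41 A.

I_in ≈ 2.41 A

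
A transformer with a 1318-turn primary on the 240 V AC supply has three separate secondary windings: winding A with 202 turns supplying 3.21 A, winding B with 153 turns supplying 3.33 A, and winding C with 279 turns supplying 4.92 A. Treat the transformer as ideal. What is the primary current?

V_A = 240 × 202/1318 = 36.783 V; V_B = 240 × 153/1318 = 27.860 V; V_C = 240 × 279/1318 = 50.804 V.
P_out = V_A I_A + V_B I_B + V_C I_C = 36.783×3.21 + 27.860×3.33 + 50.804×4.92 = 118.07 + 92.775 + 249.96 = 460.81 W.
Ideal ⇒ P_in = P_out, so I_p = P_out/V_p = 460.81/240 = 1.92 A.

I_p ≈ 1.92 A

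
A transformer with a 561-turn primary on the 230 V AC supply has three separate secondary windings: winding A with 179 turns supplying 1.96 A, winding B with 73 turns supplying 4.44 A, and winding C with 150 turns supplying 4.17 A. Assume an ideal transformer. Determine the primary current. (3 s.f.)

I_p ≈ 2.32 A

V_A = 230 × 179/561 = 73.387 V; V_B = 230 × 73/561 = 29.929 V; V_C = 230 × 150/561 = 61.497 V.
P_out = V_A I_A + V_B I_B + V_C I_C = 73.387×1.96 + 29.929×4.44 + 61.497×4.17 = 143.84 + 132.88 + 256.44 = 533.17 W.
Ideal ⇒ P_in = P_out, so I_p = P_out/V_p = 533.17/230 = 2.32 A.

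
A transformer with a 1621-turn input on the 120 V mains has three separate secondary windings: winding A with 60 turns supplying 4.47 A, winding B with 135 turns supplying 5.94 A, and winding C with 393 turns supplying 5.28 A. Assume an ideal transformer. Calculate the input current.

V_A = 120 × 60/1621 = 4.4417 V; V_B = 120 × 135/1621 = 9.9938 V; V_C = 120 × 393/1621 = 29.093 V.
P_out = V_A I_A + V_B I_B + V_C I_C = 4.4417×4.47 + 9.9938×5.94 + 29.093×5.28 = 19.854 + 59.363 + 153.61 = 232.83 W.
Ideal ⇒ P_in = P_out, so I_in = P_out/V_in = 232.83/120 = 1.94 A.

I_in ≈ 1.94 A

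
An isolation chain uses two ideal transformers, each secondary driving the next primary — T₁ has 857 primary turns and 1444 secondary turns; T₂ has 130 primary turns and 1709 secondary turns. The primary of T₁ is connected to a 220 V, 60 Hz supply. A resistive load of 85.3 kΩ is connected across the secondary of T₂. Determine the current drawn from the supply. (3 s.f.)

I_supply ≈ 1.27 A

After T₁: V = 220.00 × 1444/857 = 370.69 V.
After T₂: V = 370.69 × 1709/130 = 4873.1 V.
I_load = 4873.1/85300 = 0.057129 A, so P_out = 4873.1 × 0.057129 = 278.40 W.
All ideal ⇒ P_in = P_out, so I_supply = 278.40/220 = 1.27 A.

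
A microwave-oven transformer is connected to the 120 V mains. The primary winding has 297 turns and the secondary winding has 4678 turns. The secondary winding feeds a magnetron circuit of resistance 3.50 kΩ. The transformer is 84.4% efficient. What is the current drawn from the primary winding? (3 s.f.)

V_s = 120 × 4678/297 = 1890.1 V.
I_s = V_s/R = 1890.1/3500 = 0.54003 A.
P_out = V_s I_s = 1890.1 × 0.54003 = 1020.7 W.
P_in = P_out/η = 1020.7/0.844 = 1209.4 W.
I_p = P_in/V_p = 1209.4/120 = 10.1 A.

I_p ≈ 10.1 A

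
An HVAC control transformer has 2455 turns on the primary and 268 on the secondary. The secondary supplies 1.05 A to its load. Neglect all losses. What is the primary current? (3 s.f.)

I_p ≈ 0.115 A

For an ideal transformer I_p/I_s = N_s/N_p, so I_p = 1.05 × 268/2455 = 0.115 A.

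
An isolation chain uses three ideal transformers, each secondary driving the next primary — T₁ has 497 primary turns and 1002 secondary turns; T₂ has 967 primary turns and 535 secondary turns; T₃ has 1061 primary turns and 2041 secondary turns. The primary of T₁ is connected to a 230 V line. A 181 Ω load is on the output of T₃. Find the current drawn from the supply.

I_supply ≈ 5.85 A

After T₁: V = 230.00 × 1002/497 = 463.70 V.
After T₂: V = 463.70 × 535/967 = 256.55 V.
After T₃: V = 256.55 × 2041/1061 = 493.51 V.
I_load = 493.51/181 = 2.7266 A, so P_out = 493.51 × 2.7266 = 1345.6 W.
All ideal ⇒ P_in = P_out, so I_supply = 1345.6/230 = 5.85 A.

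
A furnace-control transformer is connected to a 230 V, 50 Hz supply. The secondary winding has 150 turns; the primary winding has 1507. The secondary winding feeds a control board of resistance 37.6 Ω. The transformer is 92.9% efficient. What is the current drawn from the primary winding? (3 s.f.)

V_s = 230 × 150/1507 = 22.893 V.
I_s = V_s/R = 22.893/37.6 = 0.60886 A.
P_out = V_s I_s = 22.893 × 0.60886 = 13.939 W.
P_in = P_out/η = 13.939/0.929 = 15.004 W.
I_p = P_in/V_p = 15.004/230 = 0.0652 A.

I_p ≈ 0.0652 A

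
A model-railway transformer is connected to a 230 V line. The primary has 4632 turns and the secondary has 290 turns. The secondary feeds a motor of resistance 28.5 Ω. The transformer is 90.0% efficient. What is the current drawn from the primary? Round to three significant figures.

I_p ≈ 0.0351 A

V_s = 230 × 290/4632 = 14.400 V.
I_s = V_s/R = 14.400/28.5 = 0.50526 A.
P_out = V_s I_s = 14.400 × 0.50526 = 7.2756 W.
P_in = P_out/η = 7.2756/0.900 = 8.0840 W.
I_p = P_in/V_p = 8.0840/230 = 0.0351 A.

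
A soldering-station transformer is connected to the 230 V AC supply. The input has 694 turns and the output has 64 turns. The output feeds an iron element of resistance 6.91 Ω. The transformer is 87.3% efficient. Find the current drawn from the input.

I_in ≈ 0.324 A

V_out = 230 × 64/694 = 21.210 V.
I_out = V_out/R = 21.210/6.91 = 3.0695 A.
P_out = V_out I_out = 21.210 × 3.0695 = 65.106 W.
P_in = P_out/η = 65.106/0.873 = 74.577 W.
I_in = P_in/V_in = 74.577/230 = 0.324 A.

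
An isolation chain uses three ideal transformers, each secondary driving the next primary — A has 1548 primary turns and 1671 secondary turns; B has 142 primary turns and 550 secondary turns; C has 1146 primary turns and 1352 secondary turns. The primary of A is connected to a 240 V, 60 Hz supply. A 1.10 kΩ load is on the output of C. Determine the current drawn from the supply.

After A: V = 240.00 × 1671/1548 = 259.07 V.
After B: V = 259.07 × 550/142 = 1003.4 V.
After C: V = 1003.4 × 1352/1146 = 1183.8 V.
I_load = 1183.8/1100 = 1.0762 A, so P_out = 1183.8 × 1.0762 = 1274.0 W.
All ideal ⇒ P_in = P_out, so I_supply = 1274.0/240 = 5.31 A.

I_supply ≈ 5.31 A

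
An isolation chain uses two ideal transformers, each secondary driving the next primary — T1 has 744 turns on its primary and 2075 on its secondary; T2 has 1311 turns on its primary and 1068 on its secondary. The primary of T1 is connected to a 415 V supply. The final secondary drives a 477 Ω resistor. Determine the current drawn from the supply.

I_supply ≈ 4.49 A

After T1: V = 415.00 × 2075/744 = 1157.4 V.
After T2: V = 1157.4 × 1068/1311 = 942.89 V.
I_load = 942.89/477 = 1.9767 A, so P_out = 942.89 × 1.9767 = 1863.8 W.
All ideal ⇒ P_in = P_out, so I_supply = 1863.8/415 = 4.49 A.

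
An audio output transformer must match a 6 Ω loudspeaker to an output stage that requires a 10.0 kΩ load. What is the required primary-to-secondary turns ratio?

Z_p/Z_s = (N_p/N_s)², so N_p/N_s = √(10000/6) = √1670 = 40.8.

N_p/N_s ≈ 40.8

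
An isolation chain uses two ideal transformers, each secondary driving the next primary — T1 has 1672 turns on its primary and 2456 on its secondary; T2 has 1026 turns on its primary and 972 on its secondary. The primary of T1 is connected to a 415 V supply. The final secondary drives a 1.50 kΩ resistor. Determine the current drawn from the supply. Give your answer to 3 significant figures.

Secondary of T1: V = 415.00 × 2456/1672 = 609.59 V.
Secondary of T2: V = 609.59 × 972/1026 = 577.51 V.
I_load = 577.51/1500 = 0.38501 A, so P_out = 577.51 × 0.38501 = 222.34 W.
All ideal ⇒ P_in = P_out, so I_supply = 222.34/415 = 0.536 A.

I_supply ≈ 0.536 A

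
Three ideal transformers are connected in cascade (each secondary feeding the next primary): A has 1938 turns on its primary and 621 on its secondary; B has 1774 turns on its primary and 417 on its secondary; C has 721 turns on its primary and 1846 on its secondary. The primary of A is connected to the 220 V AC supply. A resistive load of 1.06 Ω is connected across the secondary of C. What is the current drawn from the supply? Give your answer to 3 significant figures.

I_supply ≈ 7.72 A

Secondary of A: V = 220.00 × 621/1938 = 70.495 V.
Secondary of B: V = 70.495 × 417/1774 = 16.571 V.
Secondary of C: V = 16.571 × 1846/721 = 42.427 V.
I_load = 42.427/1.06 = 40.025 A, so P_out = 42.427 × 40.025 = 1698.1 W.
All ideal ⇒ P_in = P_out, so I_supply = 1698.1/220 = 7.72 A.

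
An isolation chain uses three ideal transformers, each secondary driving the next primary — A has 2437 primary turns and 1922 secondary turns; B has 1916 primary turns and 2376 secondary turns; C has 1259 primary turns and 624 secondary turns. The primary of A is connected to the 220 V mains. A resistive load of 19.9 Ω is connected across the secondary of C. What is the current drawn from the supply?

Secondary of A: V = 220.00 × 1922/2437 = 173.51 V.
Secondary of B: V = 173.51 × 2376/1916 = 215.16 V.
Secondary of C: V = 215.16 × 624/1259 = 106.64 V.
I_load = 106.64/19.9 = 5.3589 A, so P_out = 106.64 × 5.3589 = 571.49 W.
All ideal ⇒ P_in = P_out, so I_supply = 571.49/220 = 2.60 A.

I_supply ≈ 2.60 A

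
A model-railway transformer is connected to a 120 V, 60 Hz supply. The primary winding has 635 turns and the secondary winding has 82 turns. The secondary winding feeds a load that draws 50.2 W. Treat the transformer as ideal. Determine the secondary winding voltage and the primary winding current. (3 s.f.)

V_s ≈ 15.5 V, I_p ≈ 0.418 A

V_s = V_p × N_s/N_p = 120 × 82/635 = 15.496 V.
I_s = P/V_s = 50.2/15.496 = 3.2395 A.
I_p = I_s × N_s/N_p = 3.2395 × 82/635 = 0.418 A.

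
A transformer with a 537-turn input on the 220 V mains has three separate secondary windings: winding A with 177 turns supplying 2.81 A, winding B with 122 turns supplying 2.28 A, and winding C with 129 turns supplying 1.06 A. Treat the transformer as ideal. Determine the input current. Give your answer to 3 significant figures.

V_A = 220 × 177/537 = 72.514 V; V_B = 220 × 122/537 = 49.981 V; V_C = 220 × 129/537 = 52.849 V.
P_out = V_A I_A + V_B I_B + V_C I_C = 72.514×2.81 + 49.981×2.28 + 52.849×1.06 = 203.76 + 113.96 + 56.020 = 373.74 W.
Ideal ⇒ P_in = P_out, so I_in = P_out/V_in = 373.74/220 = 1.70 A.

I_in ≈ 1.70 A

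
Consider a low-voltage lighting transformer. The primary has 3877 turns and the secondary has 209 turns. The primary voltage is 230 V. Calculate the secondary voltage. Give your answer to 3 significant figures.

V_s ≈ 12.4 V

V_s/V_p = N_s/N_p, so V_s = 230 × 209/3877 = 12.4 V.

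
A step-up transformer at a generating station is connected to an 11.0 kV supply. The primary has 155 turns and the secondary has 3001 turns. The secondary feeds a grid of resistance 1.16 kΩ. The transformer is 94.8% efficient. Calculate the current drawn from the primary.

V_s = 11000 × 3001/155 = 212970 V.
I_s = V_s/R = 212970/1160 = 183.60 A.
P_out = V_s I_s = 212970 × 183.60 = 3.9102×10^7 W.
P_in = P_out/η = 3.9102×10^7/0.948 = 4.1247×10^7 W.
I_p = P_in/V_p = 4.1247×10^7/11000 = 3750 A.

I_p ≈ 3750 A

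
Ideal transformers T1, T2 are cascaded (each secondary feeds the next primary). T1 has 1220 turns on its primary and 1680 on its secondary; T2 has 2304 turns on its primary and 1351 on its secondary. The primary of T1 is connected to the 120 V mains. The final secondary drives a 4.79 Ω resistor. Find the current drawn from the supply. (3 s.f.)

Secondary of T1: V = 120.00 × 1680/1220 = 165.25 V.
Secondary of T2: V = 165.25 × 1351/2304 = 96.895 V.
I_load = 96.895/4.79 = 20.229 A, so P_out = 96.895 × 20.229 = 1960.1 W.
All ideal ⇒ P_in = P_out, so I_supply = 1960.1/120 = 16.3 A.

I_supply ≈ 16.3 A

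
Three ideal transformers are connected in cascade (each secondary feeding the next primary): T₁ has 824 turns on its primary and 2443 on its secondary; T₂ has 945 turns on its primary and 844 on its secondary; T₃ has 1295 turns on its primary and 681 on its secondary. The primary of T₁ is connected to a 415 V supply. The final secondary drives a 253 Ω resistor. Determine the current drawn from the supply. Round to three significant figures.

I_supply ≈ 3.18 A

Secondary of T₁: V = 415.00 × 2443/824 = 1230.4 V.
Secondary of T₂: V = 1230.4 × 844/945 = 1098.9 V.
Secondary of T₃: V = 1098.9 × 681/1295 = 577.87 V.
I_load = 577.87/253 = 2.2841 A, so P_out = 577.87 × 2.2841 = 1319.9 W.
All ideal ⇒ P_in = P_out, so I_supply = 1319.9/415 = 3.18 A.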